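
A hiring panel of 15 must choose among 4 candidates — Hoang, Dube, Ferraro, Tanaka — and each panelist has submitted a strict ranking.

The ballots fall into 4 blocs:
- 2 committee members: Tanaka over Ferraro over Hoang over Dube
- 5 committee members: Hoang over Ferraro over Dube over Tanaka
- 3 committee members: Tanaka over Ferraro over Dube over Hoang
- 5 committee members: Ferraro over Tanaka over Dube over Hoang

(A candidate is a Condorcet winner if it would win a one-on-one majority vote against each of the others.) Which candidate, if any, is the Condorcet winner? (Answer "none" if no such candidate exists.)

Head-to-head results (15 committee members):
Hoang–Dube: Dube 8–7.
Hoang–Ferraro: Ferraro 10–5.
Hoang–Tanaka: Tanaka 10–5.
Dube vs Ferraro: Dube is ranked higher on 0 ballots, Ferraro on 15. Ferraro wins 15–0.
Dube vs Tanaka: Tanaka, 10–5.
Ferraro vs Tanaka: 10 to 5, Ferraro.
Ferraro beats each of Hoang, Dube, Tanaka — Ferraro is the Condorcet winner.

Ferraro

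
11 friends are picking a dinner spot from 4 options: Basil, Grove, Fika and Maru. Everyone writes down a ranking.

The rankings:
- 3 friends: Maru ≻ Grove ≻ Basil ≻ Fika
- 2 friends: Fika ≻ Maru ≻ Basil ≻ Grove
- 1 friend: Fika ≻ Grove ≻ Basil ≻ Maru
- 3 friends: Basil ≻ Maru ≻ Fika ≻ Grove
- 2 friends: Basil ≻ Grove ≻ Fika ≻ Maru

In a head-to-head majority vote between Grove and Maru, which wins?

Maru

Ballots ranking Grove above Maru: 1 + 2 = 3.
Ballots ranking Maru above Grove: 11 − 3 = 8.
Maru wins the head-to-head 8–3.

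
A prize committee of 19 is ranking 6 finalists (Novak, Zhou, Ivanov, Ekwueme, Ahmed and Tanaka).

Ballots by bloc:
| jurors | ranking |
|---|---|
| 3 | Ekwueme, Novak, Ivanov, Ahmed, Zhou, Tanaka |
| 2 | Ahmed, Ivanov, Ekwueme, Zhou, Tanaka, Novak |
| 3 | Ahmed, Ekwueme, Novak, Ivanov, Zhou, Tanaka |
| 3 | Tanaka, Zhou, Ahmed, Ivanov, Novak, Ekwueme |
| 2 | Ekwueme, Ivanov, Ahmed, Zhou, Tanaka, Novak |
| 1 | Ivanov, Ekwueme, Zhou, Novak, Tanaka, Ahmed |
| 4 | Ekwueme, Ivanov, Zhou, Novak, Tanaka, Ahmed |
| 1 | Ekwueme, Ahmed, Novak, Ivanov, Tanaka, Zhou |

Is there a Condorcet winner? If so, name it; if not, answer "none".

Pairwise majorities:
Novak vs Zhou: 7 to 12, Zhou.
Novak vs Ivanov: 3+3+1 = 7 for Novak, 12 for Ivanov — Ivanov by 12–7.
Novak vs Ekwueme: 3 for Novak, 16 for Ekwueme — Ekwueme by 16–3.
Novak vs Ahmed: Novak is ranked higher on 3+1+4 = 8 ballots, Ahmed on 11. Ahmed wins 11–8.
Novak vs Tanaka: 12 to 7, Novak.
Zhou vs Ivanov: 3 for Zhou, 16 for Ivanov — Ivanov by 16–3.
Zhou vs Ekwueme: Zhou is ranked higher on 3 ballots, Ekwueme on 16. Ekwueme wins 16–3.
Zhou vs Ahmed: 3+1+4 = 8 for Zhou, 11 for Ahmed — Ahmed by 11–8.
Zhou vs Tanaka: Zhou preferred on 3+2+3+2+1+4 = 15 ballots; Zhou wins 15–4.
Ivanov vs Ekwueme: 6 to 13, Ekwueme.
Ivanov vs Ahmed: Ivanov is ranked higher on 3+2+1+4 = 10 ballots, Ahmed on 9. Ivanov wins 10–9.
Ivanov vs Tanaka: Ivanov is ranked higher on 16 ballots, Tanaka on 3. Ivanov wins 16–3.
Ekwueme vs Ahmed: Ekwueme preferred on 3+2+1+4+1 = 11 ballots; Ekwueme wins 11–8.
Ekwueme vs Tanaka: Ekwueme is ranked higher on 16 ballots, Tanaka on 3. Ekwueme wins 16–3.
Ahmed vs Tanaka: 3+2+3+2+1 = 11 for Ahmed, 8 for Tanaka — Ahmed by 11–8.
Only Ekwueme has no losses; Ekwueme is the Condorcet winner.

Ekwueme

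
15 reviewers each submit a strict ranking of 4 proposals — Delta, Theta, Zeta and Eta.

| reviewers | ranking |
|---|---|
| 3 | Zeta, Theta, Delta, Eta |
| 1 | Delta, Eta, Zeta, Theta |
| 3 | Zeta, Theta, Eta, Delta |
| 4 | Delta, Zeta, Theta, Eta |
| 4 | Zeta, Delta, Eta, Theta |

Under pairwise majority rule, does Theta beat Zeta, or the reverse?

No ballot ranks Theta above Zeta: 0.
Ballots ranking Zeta above Theta: 15 − 0 = 15.
Zeta wins the head-to-head 15–0.

Zeta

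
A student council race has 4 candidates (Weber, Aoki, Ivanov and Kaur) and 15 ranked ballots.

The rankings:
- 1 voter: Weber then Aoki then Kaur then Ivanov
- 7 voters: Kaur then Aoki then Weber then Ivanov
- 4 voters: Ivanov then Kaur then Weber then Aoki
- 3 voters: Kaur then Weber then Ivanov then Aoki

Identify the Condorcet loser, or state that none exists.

Pairwise majorities:
Weber vs Aoki: 1+4+3 = 8 for Weber, 7 for Aoki — Weber by 8–7.
Weber vs Ivanov: Weber, 11–4.
Weber–Kaur: Kaur 14–1.
Aoki vs Ivanov: Aoki preferred on 1+7 = 8 ballots; Aoki wins 8–7.
Aoki vs Kaur: Aoki preferred on 1 ballot; Kaur wins 14–1.
Ivanov vs Kaur: Kaur wins 11–4.
Only Ivanov has no wins; Ivanov is the Condorcet loser.

Ivanov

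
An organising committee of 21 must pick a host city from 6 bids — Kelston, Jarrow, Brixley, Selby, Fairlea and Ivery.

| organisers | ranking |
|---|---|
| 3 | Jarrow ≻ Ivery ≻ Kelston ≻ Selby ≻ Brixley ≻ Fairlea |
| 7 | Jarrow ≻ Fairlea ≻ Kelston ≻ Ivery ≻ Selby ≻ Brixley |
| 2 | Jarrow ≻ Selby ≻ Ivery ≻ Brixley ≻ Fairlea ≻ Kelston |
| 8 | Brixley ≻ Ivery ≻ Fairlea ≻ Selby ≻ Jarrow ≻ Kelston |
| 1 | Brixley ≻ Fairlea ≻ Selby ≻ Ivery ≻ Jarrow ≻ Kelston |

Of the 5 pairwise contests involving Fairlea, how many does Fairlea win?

2

Fairlea against each rival (21 organisers):
Fairlea vs Kelston: Fairlea wins 18–3.
Fairlea vs Jarrow: Fairlea preferred on 8+1 = 9 ballots; Jarrow wins 12–9.
Fairlea vs Brixley: 7 to 14, Brixley.
Fairlea vs Selby: Fairlea preferred on 7+8+1 = 16 ballots; Fairlea wins 16–5.
Fairlea vs Ivery: Ivery wins 13–8.
Fairlea beats Kelston, Selby; loses to Jarrow, Brixley, Ivery — 2 pairwise wins.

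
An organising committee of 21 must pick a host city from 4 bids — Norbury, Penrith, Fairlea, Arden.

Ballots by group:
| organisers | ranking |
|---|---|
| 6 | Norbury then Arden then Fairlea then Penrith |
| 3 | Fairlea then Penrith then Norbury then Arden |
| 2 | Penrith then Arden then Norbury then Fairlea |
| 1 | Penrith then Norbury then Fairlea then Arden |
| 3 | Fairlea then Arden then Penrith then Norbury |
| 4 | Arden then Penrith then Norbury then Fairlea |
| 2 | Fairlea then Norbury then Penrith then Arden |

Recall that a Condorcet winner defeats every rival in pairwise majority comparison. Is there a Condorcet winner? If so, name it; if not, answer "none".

Head-to-head results (21 organisers):
Norbury vs Penrith: 6+2 = 8 for Norbury, 13 for Penrith — Penrith by 13–8.
Norbury–Fairlea: Norbury 13–8.
Norbury vs Arden: Norbury is ranked higher on 6+3+1+2 = 12 ballots, Arden on 9. Norbury wins 12–9.
Penrith vs Fairlea: Penrith preferred on 2+1+4 = 7 ballots; Fairlea wins 14–7.
Penrith vs Arden: 3+2+1+2 = 8 for Penrith, 13 for Arden — Arden by 13–8.
Fairlea vs Arden: Arden, 12–9.
Each city drops at least one matchup (Norbury loses to Penrith; Penrith loses to Fairlea; Fairlea loses to Norbury; Arden loses to Norbury); the cycle Norbury beats Fairlea beats Penrith beats Norbury rules out a Condorcet winner.

none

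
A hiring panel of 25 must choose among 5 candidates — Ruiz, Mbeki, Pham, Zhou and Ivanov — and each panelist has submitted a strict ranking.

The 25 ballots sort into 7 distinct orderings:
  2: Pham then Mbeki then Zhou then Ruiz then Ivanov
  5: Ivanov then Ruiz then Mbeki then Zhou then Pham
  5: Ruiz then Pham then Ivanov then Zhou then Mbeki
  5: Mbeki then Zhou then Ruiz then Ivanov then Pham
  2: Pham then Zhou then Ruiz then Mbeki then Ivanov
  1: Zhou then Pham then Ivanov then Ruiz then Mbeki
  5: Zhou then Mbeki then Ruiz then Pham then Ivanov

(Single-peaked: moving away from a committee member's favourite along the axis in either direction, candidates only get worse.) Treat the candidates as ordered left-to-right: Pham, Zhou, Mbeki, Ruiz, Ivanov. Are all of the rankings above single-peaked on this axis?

no

Axis positions: Pham=1, Zhou=2, Mbeki=3, Ruiz=4, Ivanov=5.
Faction 1: ranking walks positions 1-3-2-4-5; Mbeki is ranked above Zhou even though Zhou lies between Mbeki and the peak Pham on the axis — preferences dip and rise again. Not single-peaked.
Faction 2 (peak Ivanov at position 5): ranking walks positions 5-4-3-2-1, expanding outward from the peak — single-peaked.
Faction 3: ranking walks positions 4-1-5-2-3; Pham is ranked above Mbeki even though Mbeki lies between Pham and the peak Ruiz on the axis — preferences dip and rise again. Not single-peaked.
Faction 4 (peak Mbeki at position 3): ranking walks positions 3-2-4-5-1, expanding outward from the peak — single-peaked.
Faction 5: ranking walks positions 1-2-4-3-5; Ruiz is ranked above Mbeki even though Mbeki lies between Ruiz and the peak Pham on the axis — preferences dip and rise again. Not single-peaked.
Faction 6: ranking walks positions 2-1-5-4-3; Ivanov is ranked above Mbeki even though Mbeki lies between Ivanov and the peak Zhou on the axis — preferences dip and rise again. Not single-peaked.
Faction 7 (peak Zhou at position 2): ranking walks positions 2-3-4-1-5, expanding outward from the peak — single-peaked.
Faction 1 violates single-peakedness, so the profile is not single-peaked on this axis.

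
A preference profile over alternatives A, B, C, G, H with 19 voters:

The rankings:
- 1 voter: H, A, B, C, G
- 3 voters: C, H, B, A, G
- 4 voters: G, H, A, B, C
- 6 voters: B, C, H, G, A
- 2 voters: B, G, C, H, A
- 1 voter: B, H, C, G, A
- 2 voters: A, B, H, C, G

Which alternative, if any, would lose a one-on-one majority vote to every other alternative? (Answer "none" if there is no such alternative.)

A

Pairwise majorities:
A vs B: A preferred on 1+4+2 = 7 ballots; B wins 12–7.
A vs C: A is ranked higher on 1+4+2 = 7 ballots, C on 12. C wins 12–7.
A–G: G 13–6.
A vs H: H wins 17–2.
B vs C: B preferred on 1+4+6+2+1+2 = 16 ballots; B wins 16–3.
B–G: B 15–4.
B vs H: 6+2+1+2 = 11 for B, 8 for H — B by 11–8.
C vs G: C wins 13–6.
C vs H: 3+6+2 = 11 for C, 8 for H — C by 11–8.
G vs H: G is ranked higher on 4+2 = 6 ballots, H on 13. H wins 13–6.
A loses to every other alternative — it is the Condorcet loser.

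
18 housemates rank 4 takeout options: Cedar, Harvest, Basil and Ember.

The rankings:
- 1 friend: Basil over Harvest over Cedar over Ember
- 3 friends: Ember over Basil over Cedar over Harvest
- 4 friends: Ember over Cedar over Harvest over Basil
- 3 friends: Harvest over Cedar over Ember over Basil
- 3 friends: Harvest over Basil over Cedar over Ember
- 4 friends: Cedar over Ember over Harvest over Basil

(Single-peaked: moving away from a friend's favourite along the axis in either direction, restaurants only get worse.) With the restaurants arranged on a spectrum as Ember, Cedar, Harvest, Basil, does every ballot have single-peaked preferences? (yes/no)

Axis positions: Ember=1, Cedar=2, Harvest=3, Basil=4.
Group 1 (peak Basil at position 4): ranking walks positions 4-3-2-1, expanding outward from the peak — single-peaked.
Group 2: ranking walks positions 1-4-2-3; Basil is ranked above Cedar even though Cedar lies between Basil and the peak Ember on the axis — preferences dip and rise again. Not single-peaked.
Group 3 (peak Ember at position 1): ranking walks positions 1-2-3-4, expanding outward from the peak — single-peaked.
Group 4 (peak Harvest at position 3): ranking walks positions 3-2-1-4, expanding outward from the peak — single-peaked.
Group 5 (peak Harvest at position 3): ranking walks positions 3-4-2-1, expanding outward from the peak — single-peaked.
Group 6 (peak Cedar at position 2): ranking walks positions 2-1-3-4, expanding outward from the peak — single-peaked.
Group 2 violates single-peakedness, so the profile is not single-peaked on this axis.

no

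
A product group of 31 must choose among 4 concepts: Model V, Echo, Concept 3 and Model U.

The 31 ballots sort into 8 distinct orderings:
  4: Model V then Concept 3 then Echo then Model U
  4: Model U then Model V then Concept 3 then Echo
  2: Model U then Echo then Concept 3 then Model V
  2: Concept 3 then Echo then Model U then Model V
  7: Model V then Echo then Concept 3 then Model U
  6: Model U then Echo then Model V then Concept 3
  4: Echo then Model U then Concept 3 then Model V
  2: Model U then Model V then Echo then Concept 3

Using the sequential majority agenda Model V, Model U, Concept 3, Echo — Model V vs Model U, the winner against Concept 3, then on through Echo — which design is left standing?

Round 1: Model V vs Model U — 11–20, Model U advances.
Round 2: Model U vs Concept 3 — 18–13, Model U advances.
Round 3: Model U vs Echo — 14–17, Echo advances.
Echo survives the agenda.

Echo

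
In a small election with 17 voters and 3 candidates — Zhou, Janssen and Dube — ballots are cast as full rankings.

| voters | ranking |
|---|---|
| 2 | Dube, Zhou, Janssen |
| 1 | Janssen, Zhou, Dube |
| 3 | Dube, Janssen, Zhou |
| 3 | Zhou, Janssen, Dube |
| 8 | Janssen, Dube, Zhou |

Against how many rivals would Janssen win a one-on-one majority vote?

Janssen against each rival (17 voters):
Janssen vs Zhou: Janssen wins 12–5.
Janssen vs Dube: Janssen, 12–5.
Janssen beats Zhou, Dube — 2 pairwise wins.

2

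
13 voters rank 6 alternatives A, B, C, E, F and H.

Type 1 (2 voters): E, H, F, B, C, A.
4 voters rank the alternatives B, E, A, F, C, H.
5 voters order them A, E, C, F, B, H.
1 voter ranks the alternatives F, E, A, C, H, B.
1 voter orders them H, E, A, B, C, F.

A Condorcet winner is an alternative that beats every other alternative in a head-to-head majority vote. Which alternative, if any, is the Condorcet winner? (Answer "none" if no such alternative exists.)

E

Check each pair by majority over 13 ballots:
A vs B: A is ranked higher on 5+1+1 = 7 ballots, B on 6. A wins 7–6.
A vs C: A is ranked higher on 4+5+1+1 = 11 ballots, C on 2. A wins 11–2.
A vs E: 5 to 8, E.
A vs F: 10 to 3, A.
A vs H: A preferred on 4+5+1 = 10 ballots; A wins 10–3.
B vs C: 2+4+1 = 7 for B, 6 for C — B by 7–6.
B vs E: 4 for B, 9 for E — E by 9–4.
B vs F: 4+1 = 5 for B, 8 for F — F by 8–5.
B vs H: 9 to 4, B.
C vs E: C preferred on 0 ballots; E wins 13–0.
C vs F: C preferred on 5+1 = 6 ballots; F wins 7–6.
C vs H: C is ranked higher on 4+5+1 = 10 ballots, H on 3. C wins 10–3.
E vs F: E preferred on 2+4+5+1 = 12 ballots; E wins 12–1.
E vs H: E is ranked higher on 2+4+5+1 = 12 ballots, H on 1. E wins 12–1.
F vs H: F is ranked higher on 4+5+1 = 10 ballots, H on 3. F wins 10–3.
E wins every pairwise contest, so E is the Condorcet winner.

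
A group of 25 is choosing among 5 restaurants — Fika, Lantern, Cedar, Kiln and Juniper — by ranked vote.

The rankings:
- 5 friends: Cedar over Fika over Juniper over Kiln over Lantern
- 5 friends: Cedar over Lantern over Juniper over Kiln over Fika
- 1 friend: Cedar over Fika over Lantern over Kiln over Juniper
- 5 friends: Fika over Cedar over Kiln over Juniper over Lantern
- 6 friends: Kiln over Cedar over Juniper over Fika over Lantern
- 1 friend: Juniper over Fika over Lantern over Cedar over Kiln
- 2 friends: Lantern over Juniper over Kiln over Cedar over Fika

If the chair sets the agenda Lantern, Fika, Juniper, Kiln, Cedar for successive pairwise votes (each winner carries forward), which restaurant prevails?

Cedar

Round 1: Lantern vs Fika — 7–18, Fika advances.
Round 2: Fika vs Juniper — 11–14, Juniper advances.
Round 3: Juniper vs Kiln — 13–12, Juniper advances.
Round 4: Juniper vs Cedar — 3–22, Cedar advances.
Cedar survives the agenda.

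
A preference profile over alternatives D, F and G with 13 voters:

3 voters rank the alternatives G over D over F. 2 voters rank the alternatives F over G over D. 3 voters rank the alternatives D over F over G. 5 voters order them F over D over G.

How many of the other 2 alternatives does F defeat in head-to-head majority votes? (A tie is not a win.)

2

F against each rival (13 voters):
F vs D: 2+5 = 7 for F, 6 for D — F by 7–6.
F vs G: F is ranked higher on 2+3+5 = 10 ballots, G on 3. F wins 10–3.
F beats D, G — 2 pairwise wins.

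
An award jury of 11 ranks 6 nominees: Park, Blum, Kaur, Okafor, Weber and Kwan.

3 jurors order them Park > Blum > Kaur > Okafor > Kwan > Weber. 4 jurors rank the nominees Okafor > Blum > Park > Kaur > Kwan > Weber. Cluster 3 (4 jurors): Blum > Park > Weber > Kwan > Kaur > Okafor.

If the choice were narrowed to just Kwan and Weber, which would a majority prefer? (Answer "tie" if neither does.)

Kwan

Ballots ranking Kwan above Weber: 3 + 4 = 7.
Ballots ranking Weber above Kwan: 11 − 7 = 4.
Kwan wins the head-to-head 7–4.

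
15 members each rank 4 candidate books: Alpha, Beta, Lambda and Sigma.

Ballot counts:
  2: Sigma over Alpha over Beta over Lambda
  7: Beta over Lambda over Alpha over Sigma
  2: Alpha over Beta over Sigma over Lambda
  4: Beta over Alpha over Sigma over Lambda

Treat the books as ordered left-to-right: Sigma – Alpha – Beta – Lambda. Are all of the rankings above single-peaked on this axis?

yes

Axis positions: Sigma=1, Alpha=2, Beta=3, Lambda=4.
Cluster 1 (peak Sigma at position 1): ranking walks positions 1-2-3-4, expanding outward from the peak — single-peaked.
Cluster 2 (peak Beta at position 3): ranking walks positions 3-4-2-1, expanding outward from the peak — single-peaked.
Cluster 3 (peak Alpha at position 2): ranking walks positions 2-3-1-4, expanding outward from the peak — single-peaked.
Cluster 4 (peak Beta at position 3): ranking walks positions 3-2-1-4, expanding outward from the peak — single-peaked.
Every ranking is single-peaked on this axis.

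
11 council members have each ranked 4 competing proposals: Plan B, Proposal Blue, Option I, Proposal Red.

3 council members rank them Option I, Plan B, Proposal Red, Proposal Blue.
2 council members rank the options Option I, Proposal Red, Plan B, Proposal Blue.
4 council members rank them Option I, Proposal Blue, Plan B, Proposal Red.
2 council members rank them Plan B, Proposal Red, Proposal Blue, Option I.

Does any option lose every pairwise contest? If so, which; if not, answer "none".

Proposal Blue

Head-to-head results (11 council members):
Plan B vs Proposal Blue: Plan B preferred on 3+2+2 = 7 ballots; Plan B wins 7–4.
Plan B vs Option I: Plan B preferred on 2 ballots; Option I wins 9–2.
Plan B vs Proposal Red: 3+4+2 = 9 for Plan B, 2 for Proposal Red — Plan B by 9–2.
Proposal Blue vs Option I: Proposal Blue preferred on 2 ballots; Option I wins 9–2.
Proposal Blue vs Proposal Red: Proposal Red, 7–4.
Option I vs Proposal Red: Option I, 9–2.
Proposal Blue is beaten in every head-to-head and is the Condorcet loser.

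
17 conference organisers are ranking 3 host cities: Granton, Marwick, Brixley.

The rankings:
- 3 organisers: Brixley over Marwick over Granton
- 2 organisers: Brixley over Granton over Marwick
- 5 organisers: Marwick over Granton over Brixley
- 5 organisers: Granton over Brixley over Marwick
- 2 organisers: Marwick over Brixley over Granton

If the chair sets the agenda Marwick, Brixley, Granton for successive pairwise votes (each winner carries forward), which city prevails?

Round 1: Marwick vs Brixley — 7–10, Brixley advances.
Round 2: Brixley vs Granton — 7–10, Granton advances.
The agenda winner is Granton.

Granton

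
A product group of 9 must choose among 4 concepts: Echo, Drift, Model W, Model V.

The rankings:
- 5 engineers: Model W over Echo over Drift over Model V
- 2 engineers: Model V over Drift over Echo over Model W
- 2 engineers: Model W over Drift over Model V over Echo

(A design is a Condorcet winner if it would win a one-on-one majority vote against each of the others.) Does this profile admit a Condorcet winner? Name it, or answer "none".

Head-to-head results (9 engineers):
Echo vs Drift: Echo is ranked higher on 5 ballots, Drift on 4. Echo wins 5–4.
Echo vs Model W: Model W, 7–2.
Echo–Model V: Echo 5–4.
Drift vs Model W: Model W, 7–2.
Drift vs Model V: 5+2 = 7 for Drift, 2 for Model V — Drift by 7–2.
Model W–Model V: Model W 7–2.
Model W beats each of Echo, Drift, Model V — Model W is the Condorcet winner.

Model W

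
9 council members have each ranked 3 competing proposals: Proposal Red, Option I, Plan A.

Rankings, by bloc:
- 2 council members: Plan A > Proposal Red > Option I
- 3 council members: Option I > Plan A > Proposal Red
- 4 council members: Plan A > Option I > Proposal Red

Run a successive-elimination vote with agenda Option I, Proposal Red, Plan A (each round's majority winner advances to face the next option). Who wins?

Round 1: Option I vs Proposal Red — 7–2, Option I advances.
Round 2: Option I vs Plan A — 3–6, Plan A advances.
Plan A survives the agenda.

Plan A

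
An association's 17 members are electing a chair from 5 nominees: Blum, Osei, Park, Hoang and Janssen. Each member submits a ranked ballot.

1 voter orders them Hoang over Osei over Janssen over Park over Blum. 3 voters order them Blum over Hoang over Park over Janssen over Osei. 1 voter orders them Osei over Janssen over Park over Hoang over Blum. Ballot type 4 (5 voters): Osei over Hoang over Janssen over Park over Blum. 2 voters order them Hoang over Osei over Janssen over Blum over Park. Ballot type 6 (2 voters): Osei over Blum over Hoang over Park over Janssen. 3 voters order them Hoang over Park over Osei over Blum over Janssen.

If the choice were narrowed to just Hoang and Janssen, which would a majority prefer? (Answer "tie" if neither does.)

Hoang

Ballots ranking Hoang above Janssen: 1 + 3 + 5 + 2 + 2 + 3 = 16.
Ballots ranking Janssen above Hoang: 17 − 16 = 1.
Hoang wins the head-to-head 16–1.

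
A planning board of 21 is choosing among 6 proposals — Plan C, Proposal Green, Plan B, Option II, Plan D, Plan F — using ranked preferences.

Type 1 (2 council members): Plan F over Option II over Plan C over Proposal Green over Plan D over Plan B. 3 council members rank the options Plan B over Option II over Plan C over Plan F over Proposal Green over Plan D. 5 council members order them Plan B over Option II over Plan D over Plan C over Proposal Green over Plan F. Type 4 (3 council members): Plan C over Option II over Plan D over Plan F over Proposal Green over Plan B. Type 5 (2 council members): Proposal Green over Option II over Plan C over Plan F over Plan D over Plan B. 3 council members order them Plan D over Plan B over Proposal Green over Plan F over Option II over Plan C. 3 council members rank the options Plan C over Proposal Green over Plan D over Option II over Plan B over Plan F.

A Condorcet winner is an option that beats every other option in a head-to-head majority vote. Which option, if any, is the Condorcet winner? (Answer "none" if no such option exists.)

Check each pair by majority over 21 ballots:
Plan C vs Proposal Green: Plan C is ranked higher on 2+3+5+3+3 = 16 ballots, Proposal Green on 5. Plan C wins 16–5.
Plan C vs Plan B: 2+3+2+3 = 10 for Plan C, 11 for Plan B — Plan B by 11–10.
Plan C vs Option II: Option II wins 15–6.
Plan C vs Plan D: Plan C wins 13–8.
Plan C vs Plan F: Plan C is ranked higher on 3+5+3+2+3 = 16 ballots, Plan F on 5. Plan C wins 16–5.
Proposal Green–Plan B: Plan B 11–10.
Proposal Green vs Option II: Proposal Green is ranked higher on 2+3+3 = 8 ballots, Option II on 13. Option II wins 13–8.
Proposal Green vs Plan D: 10 to 11, Plan D.
Proposal Green vs Plan F: Proposal Green preferred on 5+2+3+3 = 13 ballots; Proposal Green wins 13–8.
Plan B vs Option II: Plan B is ranked higher on 3+5+3 = 11 ballots, Option II on 10. Plan B wins 11–10.
Plan B vs Plan D: Plan D wins 13–8.
Plan B vs Plan F: Plan B is ranked higher on 3+5+3+3 = 14 ballots, Plan F on 7. Plan B wins 14–7.
Option II–Plan D: Option II 15–6.
Option II vs Plan F: 16 to 5, Option II.
Plan D vs Plan F: Plan D is ranked higher on 5+3+3+3 = 14 ballots, Plan F on 7. Plan D wins 14–7.
No option is unbeaten: Plan C loses to Plan B; Proposal Green loses to Plan C; Plan B loses to Plan D; Option II loses to Plan B; Plan D loses to Plan C; Plan F loses to Plan C. In particular Plan C → Plan D → Plan B → Plan C is a majority cycle — no Condorcet winner exists.

none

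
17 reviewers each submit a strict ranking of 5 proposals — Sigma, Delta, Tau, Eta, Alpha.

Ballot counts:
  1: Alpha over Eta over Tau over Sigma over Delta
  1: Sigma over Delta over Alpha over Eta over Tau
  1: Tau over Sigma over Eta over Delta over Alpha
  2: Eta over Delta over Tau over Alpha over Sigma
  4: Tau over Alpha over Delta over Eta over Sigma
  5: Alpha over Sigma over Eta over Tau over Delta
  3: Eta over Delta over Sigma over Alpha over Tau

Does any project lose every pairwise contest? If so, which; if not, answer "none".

none

Head-to-head results (17 reviewers):
Sigma vs Delta: Delta, 9–8.
Sigma–Tau: Sigma 9–8.
Sigma vs Eta: Eta wins 10–7.
Sigma–Alpha: Alpha 12–5.
Delta–Tau: Tau 11–6.
Delta vs Eta: Eta wins 12–5.
Delta vs Alpha: 7 to 10, Alpha.
Tau vs Eta: 5 to 12, Eta.
Tau–Alpha: Alpha 10–7.
Eta vs Alpha: Eta is ranked higher on 1+2+3 = 6 ballots, Alpha on 11. Alpha wins 11–6.
No project is winless: Sigma beats Tau; Delta beats Sigma; Tau beats Delta; Eta beats Sigma; Alpha beats Sigma. There is no Condorcet loser.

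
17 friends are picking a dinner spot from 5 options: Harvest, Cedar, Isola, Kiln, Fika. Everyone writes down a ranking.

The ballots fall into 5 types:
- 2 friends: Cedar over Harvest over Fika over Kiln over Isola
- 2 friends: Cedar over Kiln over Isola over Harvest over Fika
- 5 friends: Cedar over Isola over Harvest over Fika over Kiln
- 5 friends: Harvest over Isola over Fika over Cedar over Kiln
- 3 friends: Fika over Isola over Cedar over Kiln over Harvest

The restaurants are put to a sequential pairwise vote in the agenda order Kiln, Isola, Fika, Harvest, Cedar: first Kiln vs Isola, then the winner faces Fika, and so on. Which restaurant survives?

Round 1: Kiln vs Isola — 4–13, Isola advances.
Round 2: Isola vs Fika — 12–5, Isola advances.
Round 3: Isola vs Harvest — 10–7, Isola advances.
Round 4: Isola vs Cedar — 8–9, Cedar advances.
The agenda winner is Cedar.

Cedar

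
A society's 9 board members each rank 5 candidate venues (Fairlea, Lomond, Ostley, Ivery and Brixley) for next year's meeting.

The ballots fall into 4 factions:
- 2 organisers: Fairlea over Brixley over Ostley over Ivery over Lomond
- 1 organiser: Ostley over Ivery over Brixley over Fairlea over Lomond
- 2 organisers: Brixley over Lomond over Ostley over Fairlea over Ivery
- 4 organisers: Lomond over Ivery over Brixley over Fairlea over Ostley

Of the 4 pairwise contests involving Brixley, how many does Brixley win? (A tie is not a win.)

Brixley against each rival (9 organisers):
Brixley vs Fairlea: Brixley preferred on 1+2+4 = 7 ballots; Brixley wins 7–2.
Brixley vs Lomond: Brixley is ranked higher on 2+1+2 = 5 ballots, Lomond on 4. Brixley wins 5–4.
Brixley vs Ostley: 8 to 1, Brixley.
Brixley–Ivery: Ivery 5–4.
Brixley beats Fairlea, Lomond, Ostley; loses to Ivery — 3 pairwise wins.

3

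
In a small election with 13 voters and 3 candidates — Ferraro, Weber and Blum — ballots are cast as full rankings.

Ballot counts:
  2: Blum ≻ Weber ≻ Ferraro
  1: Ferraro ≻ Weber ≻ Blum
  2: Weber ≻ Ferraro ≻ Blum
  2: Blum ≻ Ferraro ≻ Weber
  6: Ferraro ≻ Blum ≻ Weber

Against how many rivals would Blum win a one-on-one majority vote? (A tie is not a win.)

Blum against each rival (13 voters):
Blum vs Ferraro: 2+2 = 4 for Blum, 9 for Ferraro — Ferraro by 9–4.
Blum–Weber: Blum 10–3.
Blum beats Weber; loses to Ferraro — 1 pairwise win.

1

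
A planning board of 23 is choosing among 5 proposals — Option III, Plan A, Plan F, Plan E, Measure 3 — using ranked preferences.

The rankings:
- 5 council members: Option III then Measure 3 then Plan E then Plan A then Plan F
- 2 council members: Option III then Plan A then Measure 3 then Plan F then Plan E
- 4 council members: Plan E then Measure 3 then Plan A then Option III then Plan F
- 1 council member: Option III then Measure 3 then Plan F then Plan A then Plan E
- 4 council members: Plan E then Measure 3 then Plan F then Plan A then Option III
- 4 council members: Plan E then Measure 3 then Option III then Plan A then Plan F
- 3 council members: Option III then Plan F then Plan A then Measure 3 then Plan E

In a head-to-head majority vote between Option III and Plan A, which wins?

Ballots ranking Option III above Plan A: 5 + 2 + 1 + 4 + 3 = 15.
Ballots ranking Plan A above Option III: 23 − 15 = 8.
Option III wins the head-to-head 15–8.

Option III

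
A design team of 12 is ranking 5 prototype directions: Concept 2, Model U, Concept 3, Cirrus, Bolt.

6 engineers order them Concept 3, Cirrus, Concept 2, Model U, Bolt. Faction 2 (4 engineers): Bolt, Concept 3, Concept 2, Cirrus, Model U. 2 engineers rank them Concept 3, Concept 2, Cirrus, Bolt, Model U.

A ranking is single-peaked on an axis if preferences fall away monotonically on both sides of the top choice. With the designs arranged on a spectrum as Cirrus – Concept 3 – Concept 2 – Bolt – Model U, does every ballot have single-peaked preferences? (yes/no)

Axis positions: Cirrus=1, Concept 3=2, Concept 2=3, Bolt=4, Model U=5.
Faction 1: ranking walks positions 2-1-3-5-4; Model U is ranked above Bolt even though Bolt lies between Model U and the peak Concept 3 on the axis — preferences dip and rise again. Not single-peaked.
Faction 2: ranking walks positions 4-2-3-1-5; Concept 3 is ranked above Concept 2 even though Concept 2 lies between Concept 3 and the peak Bolt on the axis — preferences dip and rise again. Not single-peaked.
Faction 3 (peak Concept 3 at position 2): ranking walks positions 2-3-1-4-5, expanding outward from the peak — single-peaked.
Faction 1 violates single-peakedness, so the profile is not single-peaked on this axis.

no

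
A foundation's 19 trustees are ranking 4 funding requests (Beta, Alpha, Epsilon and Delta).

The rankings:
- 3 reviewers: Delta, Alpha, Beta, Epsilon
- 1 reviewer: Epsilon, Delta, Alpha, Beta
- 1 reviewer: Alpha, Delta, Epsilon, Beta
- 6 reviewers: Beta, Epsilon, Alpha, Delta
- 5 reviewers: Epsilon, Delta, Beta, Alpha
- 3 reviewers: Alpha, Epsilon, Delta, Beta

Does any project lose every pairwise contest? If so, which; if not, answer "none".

Head-to-head results (19 reviewers):
Beta–Alpha: Beta 11–8.
Beta vs Epsilon: Beta preferred on 3+6 = 9 ballots; Epsilon wins 10–9.
Beta vs Delta: Beta is ranked higher on 6 ballots, Delta on 13. Delta wins 13–6.
Alpha vs Epsilon: Alpha preferred on 3+1+3 = 7 ballots; Epsilon wins 12–7.
Alpha vs Delta: 10 to 9, Alpha.
Epsilon vs Delta: Epsilon is ranked higher on 1+6+5+3 = 15 ballots, Delta on 4. Epsilon wins 15–4.
Each project has at least one pairwise win (Beta beats Alpha; Alpha beats Delta; Epsilon beats Beta; Delta beats Beta) — no Condorcet loser.

none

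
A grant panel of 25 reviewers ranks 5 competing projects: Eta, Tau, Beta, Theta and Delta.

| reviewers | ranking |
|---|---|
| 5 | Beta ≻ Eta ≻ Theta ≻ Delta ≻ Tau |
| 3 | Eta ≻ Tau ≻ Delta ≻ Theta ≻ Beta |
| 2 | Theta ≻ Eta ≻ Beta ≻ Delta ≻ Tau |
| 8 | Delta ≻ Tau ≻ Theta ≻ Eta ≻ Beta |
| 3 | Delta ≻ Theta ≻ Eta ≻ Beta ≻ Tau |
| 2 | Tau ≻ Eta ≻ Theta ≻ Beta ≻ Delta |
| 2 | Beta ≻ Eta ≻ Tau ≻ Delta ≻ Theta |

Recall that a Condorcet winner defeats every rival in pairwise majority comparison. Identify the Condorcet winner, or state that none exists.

none

Check each pair by majority over 25 ballots:
Eta vs Tau: Eta, 15–10.
Eta vs Beta: Eta wins 18–7.
Eta vs Theta: Theta wins 13–12.
Eta–Delta: Eta 14–11.
Tau vs Beta: Tau, 13–12.
Tau vs Theta: Tau wins 15–10.
Tau–Delta: Delta 18–7.
Beta–Theta: Theta 18–7.
Beta vs Delta: Delta, 14–11.
Theta–Delta: Delta 16–9.
Each project drops at least one matchup (Eta loses to Theta; Tau loses to Eta; Beta loses to Eta; Theta loses to Tau; Delta loses to Eta); the cycle Eta beats Tau beats Theta beats Eta rules out a Condorcet winner.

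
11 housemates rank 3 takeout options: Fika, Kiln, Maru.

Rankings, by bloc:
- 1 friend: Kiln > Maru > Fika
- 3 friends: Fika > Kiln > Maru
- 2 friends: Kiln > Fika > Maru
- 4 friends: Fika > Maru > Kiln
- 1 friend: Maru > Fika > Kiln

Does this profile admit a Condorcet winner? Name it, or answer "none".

Head-to-head results (11 friends):
Fika vs Kiln: 8 to 3, Fika.
Fika vs Maru: Fika is ranked higher on 3+2+4 = 9 ballots, Maru on 2. Fika wins 9–2.
Kiln vs Maru: Kiln is ranked higher on 1+3+2 = 6 ballots, Maru on 5. Kiln wins 6–5.
Fika wins every pairwise contest, so Fika is the Condorcet winner.

Fika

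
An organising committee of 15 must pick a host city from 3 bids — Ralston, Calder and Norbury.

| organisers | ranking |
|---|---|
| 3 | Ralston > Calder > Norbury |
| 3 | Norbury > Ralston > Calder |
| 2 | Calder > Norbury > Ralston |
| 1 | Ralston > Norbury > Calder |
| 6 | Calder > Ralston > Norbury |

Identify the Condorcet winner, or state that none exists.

Pairwise majorities:
Ralston vs Calder: 3+3+1 = 7 for Ralston, 8 for Calder — Calder by 8–7.
Ralston vs Norbury: 10 to 5, Ralston.
Calder vs Norbury: 11 to 4, Calder.
Only Calder has no losses; Calder is the Condorcet winner.

Calder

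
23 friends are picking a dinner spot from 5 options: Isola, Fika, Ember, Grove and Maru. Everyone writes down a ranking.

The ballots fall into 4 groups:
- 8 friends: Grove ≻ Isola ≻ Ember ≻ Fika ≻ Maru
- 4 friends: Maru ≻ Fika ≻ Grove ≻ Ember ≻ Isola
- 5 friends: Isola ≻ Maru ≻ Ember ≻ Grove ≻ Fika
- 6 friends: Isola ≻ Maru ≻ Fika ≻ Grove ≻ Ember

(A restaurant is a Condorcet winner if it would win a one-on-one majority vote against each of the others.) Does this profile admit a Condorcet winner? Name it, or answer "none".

none

Check each pair by majority over 23 ballots:
Isola vs Fika: Isola wins 19–4.
Isola vs Ember: Isola wins 19–4.
Isola vs Grove: 5+6 = 11 for Isola, 12 for Grove — Grove by 12–11.
Isola vs Maru: 8+5+6 = 19 for Isola, 4 for Maru — Isola by 19–4.
Fika vs Ember: Ember wins 13–10.
Fika vs Grove: Grove wins 13–10.
Fika vs Maru: 8 to 15, Maru.
Ember vs Grove: Ember is ranked higher on 5 ballots, Grove on 18. Grove wins 18–5.
Ember vs Maru: 8 for Ember, 15 for Maru — Maru by 15–8.
Grove vs Maru: Grove preferred on 8 ballots; Maru wins 15–8.
Each restaurant drops at least one matchup (Isola loses to Grove; Fika loses to Isola; Ember loses to Isola; Grove loses to Maru; Maru loses to Isola); the cycle Isola beats Maru beats Grove beats Isola rules out a Condorcet winner.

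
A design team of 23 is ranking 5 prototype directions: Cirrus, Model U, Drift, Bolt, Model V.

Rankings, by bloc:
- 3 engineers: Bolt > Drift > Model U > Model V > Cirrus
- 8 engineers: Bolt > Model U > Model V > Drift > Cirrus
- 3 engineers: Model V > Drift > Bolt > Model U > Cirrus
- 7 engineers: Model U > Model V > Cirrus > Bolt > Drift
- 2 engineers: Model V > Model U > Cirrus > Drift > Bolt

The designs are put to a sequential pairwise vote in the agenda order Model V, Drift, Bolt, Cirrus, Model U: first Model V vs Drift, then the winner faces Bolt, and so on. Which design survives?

Round 1: Model V vs Drift — 20–3, Model V advances.
Round 2: Model V vs Bolt — 12–11, Model V advances.
Round 3: Model V vs Cirrus — 23–0, Model V advances.
Round 4: Model V vs Model U — 5–18, Model U advances.
Model U survives the agenda.

Model U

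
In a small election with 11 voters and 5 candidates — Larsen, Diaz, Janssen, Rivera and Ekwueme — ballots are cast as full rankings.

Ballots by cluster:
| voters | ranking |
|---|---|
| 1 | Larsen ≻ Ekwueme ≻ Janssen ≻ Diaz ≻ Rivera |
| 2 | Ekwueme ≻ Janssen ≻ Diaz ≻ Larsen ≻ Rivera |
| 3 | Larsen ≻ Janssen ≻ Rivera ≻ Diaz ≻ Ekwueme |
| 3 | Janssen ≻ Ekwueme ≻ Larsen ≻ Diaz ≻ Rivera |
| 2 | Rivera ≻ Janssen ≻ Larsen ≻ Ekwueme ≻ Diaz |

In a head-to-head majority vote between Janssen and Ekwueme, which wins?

Ballots ranking Janssen above Ekwueme: 3 + 3 + 2 = 8.
Ballots ranking Ekwueme above Janssen: 11 − 8 = 3.
Janssen wins the head-to-head 8–3.

Janssen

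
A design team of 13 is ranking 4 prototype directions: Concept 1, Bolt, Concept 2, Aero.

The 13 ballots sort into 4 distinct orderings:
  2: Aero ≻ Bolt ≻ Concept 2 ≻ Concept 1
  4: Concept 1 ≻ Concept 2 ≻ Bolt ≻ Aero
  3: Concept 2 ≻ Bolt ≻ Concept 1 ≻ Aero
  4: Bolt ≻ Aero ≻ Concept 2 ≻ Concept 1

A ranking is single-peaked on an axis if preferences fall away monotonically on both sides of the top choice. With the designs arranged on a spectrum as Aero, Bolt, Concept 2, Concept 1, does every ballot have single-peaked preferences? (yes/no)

Axis positions: Aero=1, Bolt=2, Concept 2=3, Concept 1=4.
Ballot type 1 (peak Aero at position 1): ranking walks positions 1-2-3-4, expanding outward from the peak — single-peaked.
Ballot type 2 (peak Concept 1 at position 4): ranking walks positions 4-3-2-1, expanding outward from the peak — single-peaked.
Ballot type 3 (peak Concept 2 at position 3): ranking walks positions 3-2-4-1, expanding outward from the peak — single-peaked.
Ballot type 4 (peak Bolt at position 2): ranking walks positions 2-1-3-4, expanding outward from the peak — single-peaked.
Every ranking is single-peaked on this axis.

yes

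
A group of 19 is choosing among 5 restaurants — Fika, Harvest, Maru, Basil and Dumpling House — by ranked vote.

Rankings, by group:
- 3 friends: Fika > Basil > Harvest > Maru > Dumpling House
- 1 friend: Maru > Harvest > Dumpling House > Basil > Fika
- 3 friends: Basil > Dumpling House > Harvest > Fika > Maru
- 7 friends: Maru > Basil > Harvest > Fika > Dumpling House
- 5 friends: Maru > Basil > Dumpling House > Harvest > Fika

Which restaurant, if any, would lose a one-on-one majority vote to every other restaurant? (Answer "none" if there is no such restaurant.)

Pairwise majorities:
Fika vs Harvest: 3 to 16, Harvest.
Fika–Maru: Maru 13–6.
Fika–Basil: Basil 16–3.
Fika vs Dumpling House: Fika is ranked higher on 3+7 = 10 ballots, Dumpling House on 9. Fika wins 10–9.
Harvest vs Maru: 6 to 13, Maru.
Harvest–Basil: Basil 18–1.
Harvest–Dumpling House: Harvest 11–8.
Maru–Basil: Maru 13–6.
Maru vs Dumpling House: Maru wins 16–3.
Basil vs Dumpling House: 18 to 1, Basil.
Dumpling House is beaten in every head-to-head and is the Condorcet loser.

Dumpling House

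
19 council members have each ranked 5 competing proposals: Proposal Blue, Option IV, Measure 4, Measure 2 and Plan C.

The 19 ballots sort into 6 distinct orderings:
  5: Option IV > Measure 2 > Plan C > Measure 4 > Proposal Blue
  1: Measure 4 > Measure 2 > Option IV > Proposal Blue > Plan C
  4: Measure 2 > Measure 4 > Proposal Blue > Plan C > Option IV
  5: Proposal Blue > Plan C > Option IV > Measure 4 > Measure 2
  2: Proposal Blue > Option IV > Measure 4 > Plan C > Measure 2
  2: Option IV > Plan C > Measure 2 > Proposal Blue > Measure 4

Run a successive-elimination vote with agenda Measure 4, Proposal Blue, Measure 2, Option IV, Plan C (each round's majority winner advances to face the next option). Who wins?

Option IV

Round 1: Measure 4 vs Proposal Blue — 10–9, Measure 4 advances.
Round 2: Measure 4 vs Measure 2 — 8–11, Measure 2 advances.
Round 3: Measure 2 vs Option IV — 5–14, Option IV advances.
Round 4: Option IV vs Plan C — 10–9, Option IV advances.
Option IV survives the agenda.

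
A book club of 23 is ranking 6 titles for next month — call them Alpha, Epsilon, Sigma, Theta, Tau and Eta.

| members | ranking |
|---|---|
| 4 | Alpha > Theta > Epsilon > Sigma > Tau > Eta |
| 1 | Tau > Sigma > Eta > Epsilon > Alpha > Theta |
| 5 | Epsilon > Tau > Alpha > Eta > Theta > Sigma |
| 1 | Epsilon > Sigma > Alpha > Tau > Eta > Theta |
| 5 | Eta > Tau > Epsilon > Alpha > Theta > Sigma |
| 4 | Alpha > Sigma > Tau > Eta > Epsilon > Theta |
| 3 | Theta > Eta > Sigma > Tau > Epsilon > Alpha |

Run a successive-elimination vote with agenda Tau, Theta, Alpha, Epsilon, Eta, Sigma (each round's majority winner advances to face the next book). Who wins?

Round 1: Tau vs Theta — 16–7, Tau advances.
Round 2: Tau vs Alpha — 14–9, Tau advances.
Round 3: Tau vs Epsilon — 13–10, Tau advances.
Round 4: Tau vs Eta — 15–8, Tau advances.
Round 5: Tau vs Sigma — 11–12, Sigma advances.
The agenda winner is Sigma.

Sigma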